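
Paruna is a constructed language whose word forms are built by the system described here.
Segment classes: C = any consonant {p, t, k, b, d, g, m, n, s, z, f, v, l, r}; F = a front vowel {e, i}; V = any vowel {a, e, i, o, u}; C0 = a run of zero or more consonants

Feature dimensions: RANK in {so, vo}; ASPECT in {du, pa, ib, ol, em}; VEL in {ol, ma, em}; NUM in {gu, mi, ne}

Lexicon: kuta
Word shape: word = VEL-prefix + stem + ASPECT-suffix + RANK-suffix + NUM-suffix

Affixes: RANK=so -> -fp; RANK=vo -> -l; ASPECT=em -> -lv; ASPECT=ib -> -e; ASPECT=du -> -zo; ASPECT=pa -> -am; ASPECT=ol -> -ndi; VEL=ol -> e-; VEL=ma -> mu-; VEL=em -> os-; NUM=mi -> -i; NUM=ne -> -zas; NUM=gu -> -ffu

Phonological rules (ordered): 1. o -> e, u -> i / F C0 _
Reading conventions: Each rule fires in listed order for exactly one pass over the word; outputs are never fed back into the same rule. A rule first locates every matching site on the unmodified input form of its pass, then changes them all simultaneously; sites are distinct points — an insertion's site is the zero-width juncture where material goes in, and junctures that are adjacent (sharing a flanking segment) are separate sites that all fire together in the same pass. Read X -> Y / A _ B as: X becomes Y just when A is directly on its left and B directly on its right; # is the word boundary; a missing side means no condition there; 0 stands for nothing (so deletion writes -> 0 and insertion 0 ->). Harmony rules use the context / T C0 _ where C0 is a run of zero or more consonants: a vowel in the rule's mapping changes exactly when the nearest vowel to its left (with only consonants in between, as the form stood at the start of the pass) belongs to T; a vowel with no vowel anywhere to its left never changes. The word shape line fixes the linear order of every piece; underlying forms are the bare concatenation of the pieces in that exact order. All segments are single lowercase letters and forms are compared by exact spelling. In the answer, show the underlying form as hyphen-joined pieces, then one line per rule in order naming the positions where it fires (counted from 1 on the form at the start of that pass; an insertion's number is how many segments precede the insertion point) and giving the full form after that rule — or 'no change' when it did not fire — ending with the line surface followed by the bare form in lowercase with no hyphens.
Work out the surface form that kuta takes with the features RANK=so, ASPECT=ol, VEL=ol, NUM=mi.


underlying: e-kuta-ndi-fp-i
1. o -> e, u -> i / F C0 _: fires at position(s) 3: ekitandifpi
surface: ekitandifpi


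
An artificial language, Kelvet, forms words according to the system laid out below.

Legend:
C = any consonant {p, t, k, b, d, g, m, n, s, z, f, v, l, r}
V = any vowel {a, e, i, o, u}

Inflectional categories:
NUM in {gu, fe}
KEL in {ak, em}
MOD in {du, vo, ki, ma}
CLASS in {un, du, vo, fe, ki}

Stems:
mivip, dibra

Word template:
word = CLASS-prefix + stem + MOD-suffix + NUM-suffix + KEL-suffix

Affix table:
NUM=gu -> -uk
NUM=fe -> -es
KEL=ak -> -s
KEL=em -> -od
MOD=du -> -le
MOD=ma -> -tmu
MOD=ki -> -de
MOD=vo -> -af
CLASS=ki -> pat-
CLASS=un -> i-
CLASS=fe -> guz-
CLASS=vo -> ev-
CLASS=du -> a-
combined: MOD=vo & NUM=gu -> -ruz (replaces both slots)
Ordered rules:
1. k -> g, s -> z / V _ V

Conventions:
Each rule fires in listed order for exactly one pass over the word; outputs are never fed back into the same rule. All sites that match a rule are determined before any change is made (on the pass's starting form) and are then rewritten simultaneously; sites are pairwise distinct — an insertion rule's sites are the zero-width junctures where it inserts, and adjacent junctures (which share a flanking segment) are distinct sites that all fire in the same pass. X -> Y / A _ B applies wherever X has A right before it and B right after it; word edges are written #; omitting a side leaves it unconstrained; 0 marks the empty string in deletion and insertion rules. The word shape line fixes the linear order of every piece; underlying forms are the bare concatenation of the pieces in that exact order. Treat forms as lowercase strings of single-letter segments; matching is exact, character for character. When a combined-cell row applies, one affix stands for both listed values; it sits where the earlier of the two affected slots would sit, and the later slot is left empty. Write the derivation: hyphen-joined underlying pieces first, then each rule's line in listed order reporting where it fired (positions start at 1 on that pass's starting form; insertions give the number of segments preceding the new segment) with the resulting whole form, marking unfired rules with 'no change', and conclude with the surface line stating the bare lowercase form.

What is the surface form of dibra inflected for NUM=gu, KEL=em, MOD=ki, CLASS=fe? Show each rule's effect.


underlying: guz-dibra-de-uk-od
1. k -> g, s -> z / V _ V: fires at position(s) 12: guzdibradeugod
surface: guzdibradeugod


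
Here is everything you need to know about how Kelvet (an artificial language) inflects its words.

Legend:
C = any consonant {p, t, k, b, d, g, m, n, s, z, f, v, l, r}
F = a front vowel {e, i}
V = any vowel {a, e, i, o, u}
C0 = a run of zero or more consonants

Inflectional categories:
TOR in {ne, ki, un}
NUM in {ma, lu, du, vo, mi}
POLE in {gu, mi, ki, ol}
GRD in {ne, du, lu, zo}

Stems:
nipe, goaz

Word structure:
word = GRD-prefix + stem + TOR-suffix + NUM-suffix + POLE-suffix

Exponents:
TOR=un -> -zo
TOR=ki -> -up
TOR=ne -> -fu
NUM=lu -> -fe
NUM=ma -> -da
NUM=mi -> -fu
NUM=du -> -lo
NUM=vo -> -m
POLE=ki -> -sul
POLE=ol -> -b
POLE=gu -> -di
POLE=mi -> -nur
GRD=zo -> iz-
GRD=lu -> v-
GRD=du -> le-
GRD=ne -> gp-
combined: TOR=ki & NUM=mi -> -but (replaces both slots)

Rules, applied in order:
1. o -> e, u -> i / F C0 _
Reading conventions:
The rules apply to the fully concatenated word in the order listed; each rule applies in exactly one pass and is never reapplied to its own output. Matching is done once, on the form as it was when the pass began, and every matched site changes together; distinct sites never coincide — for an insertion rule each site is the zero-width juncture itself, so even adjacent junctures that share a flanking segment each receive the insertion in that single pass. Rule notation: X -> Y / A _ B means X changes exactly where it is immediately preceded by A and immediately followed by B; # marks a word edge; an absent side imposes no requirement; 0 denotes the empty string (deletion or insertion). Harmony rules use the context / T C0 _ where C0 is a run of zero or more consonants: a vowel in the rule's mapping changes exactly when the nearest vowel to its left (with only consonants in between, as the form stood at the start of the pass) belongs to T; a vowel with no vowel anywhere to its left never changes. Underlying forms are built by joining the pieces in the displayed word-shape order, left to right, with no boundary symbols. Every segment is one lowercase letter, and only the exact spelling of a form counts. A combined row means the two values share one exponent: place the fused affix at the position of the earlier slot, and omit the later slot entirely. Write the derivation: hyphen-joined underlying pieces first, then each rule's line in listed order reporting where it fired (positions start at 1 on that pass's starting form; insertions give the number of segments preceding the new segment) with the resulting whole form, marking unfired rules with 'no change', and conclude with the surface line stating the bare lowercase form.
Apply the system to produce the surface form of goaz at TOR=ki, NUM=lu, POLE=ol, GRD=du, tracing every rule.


underlying: le-goaz-up-fe-b
1. o -> e, u -> i / F C0 _: fires at position(s) 4: legeazupfeb
surface: legeazupfeb


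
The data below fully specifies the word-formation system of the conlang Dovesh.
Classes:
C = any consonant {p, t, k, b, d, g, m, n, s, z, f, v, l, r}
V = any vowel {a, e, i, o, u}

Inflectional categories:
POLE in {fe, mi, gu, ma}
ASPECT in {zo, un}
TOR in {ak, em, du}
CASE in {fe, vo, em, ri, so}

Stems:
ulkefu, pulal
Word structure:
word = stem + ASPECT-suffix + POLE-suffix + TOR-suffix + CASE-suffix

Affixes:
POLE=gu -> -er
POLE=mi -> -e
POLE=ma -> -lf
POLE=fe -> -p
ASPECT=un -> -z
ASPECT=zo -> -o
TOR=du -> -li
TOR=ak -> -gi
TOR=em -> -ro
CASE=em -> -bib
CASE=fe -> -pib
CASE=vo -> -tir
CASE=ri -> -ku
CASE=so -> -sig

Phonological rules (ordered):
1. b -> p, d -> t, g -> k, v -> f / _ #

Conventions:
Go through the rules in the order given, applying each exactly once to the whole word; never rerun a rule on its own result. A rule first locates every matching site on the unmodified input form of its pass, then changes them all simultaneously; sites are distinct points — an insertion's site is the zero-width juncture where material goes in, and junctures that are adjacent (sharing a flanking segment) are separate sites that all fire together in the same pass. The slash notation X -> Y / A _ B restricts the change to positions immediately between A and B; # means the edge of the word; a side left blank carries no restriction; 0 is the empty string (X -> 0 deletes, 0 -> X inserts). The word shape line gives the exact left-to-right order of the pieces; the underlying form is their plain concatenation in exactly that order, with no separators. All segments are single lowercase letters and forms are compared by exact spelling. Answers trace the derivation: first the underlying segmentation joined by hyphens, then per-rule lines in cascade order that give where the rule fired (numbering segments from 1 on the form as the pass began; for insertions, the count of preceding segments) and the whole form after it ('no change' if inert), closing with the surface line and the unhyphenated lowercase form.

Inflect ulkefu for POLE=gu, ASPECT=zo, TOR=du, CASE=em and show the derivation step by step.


underlying: ulkefu-o-er-li-bib
1. b -> p, d -> t, g -> k, v -> f / _ #: fires at position(s) 14: ulkefuoerlibip
surface: ulkefuoerlibip


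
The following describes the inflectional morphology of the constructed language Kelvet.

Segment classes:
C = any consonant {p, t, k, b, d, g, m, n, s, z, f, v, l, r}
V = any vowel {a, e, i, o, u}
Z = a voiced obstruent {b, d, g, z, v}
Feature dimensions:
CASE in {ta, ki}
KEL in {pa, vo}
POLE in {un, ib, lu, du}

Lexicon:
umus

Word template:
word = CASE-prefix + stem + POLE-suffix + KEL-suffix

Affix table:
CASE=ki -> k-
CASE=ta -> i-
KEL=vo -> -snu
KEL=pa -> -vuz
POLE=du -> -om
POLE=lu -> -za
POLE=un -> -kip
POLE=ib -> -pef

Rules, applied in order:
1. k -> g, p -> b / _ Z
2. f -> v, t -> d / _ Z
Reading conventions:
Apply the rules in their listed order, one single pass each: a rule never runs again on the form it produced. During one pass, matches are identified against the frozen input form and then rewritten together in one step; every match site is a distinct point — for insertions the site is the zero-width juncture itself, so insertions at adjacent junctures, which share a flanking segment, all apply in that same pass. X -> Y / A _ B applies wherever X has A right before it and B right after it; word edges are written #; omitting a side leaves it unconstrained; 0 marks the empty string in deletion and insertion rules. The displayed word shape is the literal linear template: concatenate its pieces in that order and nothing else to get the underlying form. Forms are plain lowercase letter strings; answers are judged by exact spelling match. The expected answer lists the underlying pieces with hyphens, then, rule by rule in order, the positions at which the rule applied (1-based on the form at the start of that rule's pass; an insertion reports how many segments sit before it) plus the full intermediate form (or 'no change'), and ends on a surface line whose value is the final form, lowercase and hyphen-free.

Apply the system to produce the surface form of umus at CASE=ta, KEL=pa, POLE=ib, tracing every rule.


underlying: i-umus-pef-vuz
1. k -> g, p -> b / _ Z: no change
2. f -> v, t -> d / _ Z: fires at position(s) 8: iumuspevvuz
surface: iumuspevvuz


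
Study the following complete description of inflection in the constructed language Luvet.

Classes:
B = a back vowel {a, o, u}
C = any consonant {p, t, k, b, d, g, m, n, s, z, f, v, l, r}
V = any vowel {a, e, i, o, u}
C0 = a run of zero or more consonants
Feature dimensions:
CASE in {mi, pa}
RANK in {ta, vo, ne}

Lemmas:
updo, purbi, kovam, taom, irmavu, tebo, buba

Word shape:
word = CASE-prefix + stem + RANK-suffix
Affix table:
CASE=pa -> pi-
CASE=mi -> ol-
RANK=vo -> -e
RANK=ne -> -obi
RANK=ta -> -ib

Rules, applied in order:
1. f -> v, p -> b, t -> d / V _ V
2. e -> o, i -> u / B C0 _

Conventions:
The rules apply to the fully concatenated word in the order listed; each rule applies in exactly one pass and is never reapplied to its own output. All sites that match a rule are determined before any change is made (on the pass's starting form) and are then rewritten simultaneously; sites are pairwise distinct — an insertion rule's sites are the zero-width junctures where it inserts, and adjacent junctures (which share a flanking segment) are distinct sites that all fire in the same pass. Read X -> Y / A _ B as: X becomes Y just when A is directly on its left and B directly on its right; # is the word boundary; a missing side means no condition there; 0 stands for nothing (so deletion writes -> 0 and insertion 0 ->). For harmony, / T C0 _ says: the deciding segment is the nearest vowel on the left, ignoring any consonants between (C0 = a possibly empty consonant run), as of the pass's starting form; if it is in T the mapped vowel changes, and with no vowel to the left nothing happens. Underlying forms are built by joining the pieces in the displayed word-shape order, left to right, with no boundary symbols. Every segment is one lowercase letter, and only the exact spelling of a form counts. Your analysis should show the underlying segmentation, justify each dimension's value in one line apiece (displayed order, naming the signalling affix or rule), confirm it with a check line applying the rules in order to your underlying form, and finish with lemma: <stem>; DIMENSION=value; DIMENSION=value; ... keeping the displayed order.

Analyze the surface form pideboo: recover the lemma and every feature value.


underlying: pi-tebo-e
CASE=pa - signalled by the affix pi-
RANK=vo - signalled by the affix -e
check: piteboe -> pideboe -> pideboo
lemma: tebo; CASE=pa; RANK=vo


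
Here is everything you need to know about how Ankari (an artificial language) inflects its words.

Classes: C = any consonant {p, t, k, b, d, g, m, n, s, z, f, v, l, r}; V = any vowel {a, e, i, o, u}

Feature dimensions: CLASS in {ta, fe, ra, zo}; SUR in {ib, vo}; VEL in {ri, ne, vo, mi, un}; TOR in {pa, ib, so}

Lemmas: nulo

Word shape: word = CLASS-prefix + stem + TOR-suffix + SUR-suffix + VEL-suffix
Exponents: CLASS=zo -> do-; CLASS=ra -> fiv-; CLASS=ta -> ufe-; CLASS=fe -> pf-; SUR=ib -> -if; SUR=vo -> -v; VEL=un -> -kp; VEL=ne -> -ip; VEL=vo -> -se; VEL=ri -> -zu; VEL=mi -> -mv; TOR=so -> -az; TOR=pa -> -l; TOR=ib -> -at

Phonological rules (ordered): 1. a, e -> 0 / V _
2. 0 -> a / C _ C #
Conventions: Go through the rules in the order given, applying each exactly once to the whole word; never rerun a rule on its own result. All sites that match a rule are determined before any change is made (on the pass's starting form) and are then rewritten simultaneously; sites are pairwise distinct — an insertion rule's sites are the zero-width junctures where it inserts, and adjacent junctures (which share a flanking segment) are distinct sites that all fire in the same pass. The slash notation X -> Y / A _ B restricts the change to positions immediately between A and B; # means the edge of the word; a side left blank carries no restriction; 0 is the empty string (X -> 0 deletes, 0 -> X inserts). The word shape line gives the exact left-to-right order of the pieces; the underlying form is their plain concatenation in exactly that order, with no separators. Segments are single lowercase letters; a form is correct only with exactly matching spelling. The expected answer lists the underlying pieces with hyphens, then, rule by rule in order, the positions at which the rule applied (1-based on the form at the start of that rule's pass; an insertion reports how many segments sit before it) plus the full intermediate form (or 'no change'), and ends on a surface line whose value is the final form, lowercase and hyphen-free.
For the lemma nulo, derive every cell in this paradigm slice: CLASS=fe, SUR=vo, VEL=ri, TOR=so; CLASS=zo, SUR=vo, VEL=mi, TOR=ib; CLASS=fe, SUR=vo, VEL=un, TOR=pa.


cell CLASS=fe, SUR=vo, VEL=ri, TOR=so:
underlying: pf-nulo-az-v-zu
1. a, e -> 0 / V _: fires at position(s) 7: pfnulozvzu
2. 0 -> a / C _ C #: no change
surface: pfnulozvzu

cell CLASS=zo, SUR=vo, VEL=mi, TOR=ib:
underlying: do-nulo-at-v-mv
1. a, e -> 0 / V _: fires at position(s) 7: donulotvmv
2. 0 -> a / C _ C #: inserts after position(s) 9: donulotvmav
surface: donulotvmav

cell CLASS=fe, SUR=vo, VEL=un, TOR=pa:
underlying: pf-nulo-l-v-kp
1. a, e -> 0 / V _: no change
2. 0 -> a / C _ C #: inserts after position(s) 9: pfnulolvkap
surface: pfnulolvkap


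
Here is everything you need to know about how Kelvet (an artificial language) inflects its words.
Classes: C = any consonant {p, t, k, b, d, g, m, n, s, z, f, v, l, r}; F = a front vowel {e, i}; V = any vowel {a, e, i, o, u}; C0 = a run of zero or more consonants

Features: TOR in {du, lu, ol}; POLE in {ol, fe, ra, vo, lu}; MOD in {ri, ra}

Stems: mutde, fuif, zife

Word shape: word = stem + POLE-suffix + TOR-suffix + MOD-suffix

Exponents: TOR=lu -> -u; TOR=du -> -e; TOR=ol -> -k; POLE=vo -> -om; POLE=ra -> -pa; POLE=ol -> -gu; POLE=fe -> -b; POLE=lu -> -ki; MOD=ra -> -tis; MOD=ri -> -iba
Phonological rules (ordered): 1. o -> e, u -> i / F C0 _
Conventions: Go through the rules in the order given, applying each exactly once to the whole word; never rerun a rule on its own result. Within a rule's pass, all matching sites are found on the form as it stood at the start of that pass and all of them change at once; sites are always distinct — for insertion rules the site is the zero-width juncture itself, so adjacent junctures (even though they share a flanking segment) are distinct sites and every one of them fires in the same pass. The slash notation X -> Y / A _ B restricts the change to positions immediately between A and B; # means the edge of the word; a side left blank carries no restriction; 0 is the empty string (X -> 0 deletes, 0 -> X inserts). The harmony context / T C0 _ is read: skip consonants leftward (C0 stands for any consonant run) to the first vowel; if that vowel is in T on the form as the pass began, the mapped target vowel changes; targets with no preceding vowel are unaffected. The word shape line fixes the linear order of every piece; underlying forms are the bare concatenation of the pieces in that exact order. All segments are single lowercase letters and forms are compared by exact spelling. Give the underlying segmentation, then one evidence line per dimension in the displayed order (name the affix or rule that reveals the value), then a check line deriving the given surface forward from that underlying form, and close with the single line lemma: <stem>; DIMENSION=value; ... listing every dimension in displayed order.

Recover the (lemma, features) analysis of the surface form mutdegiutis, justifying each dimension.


underlying: mutde-gu-u-tis
TOR=lu - signalled by the affix -u
POLE=ol - signalled by the affix -gu
MOD=ra - signalled by the affix -tis
check: mutdeguutis -> mutdegiutis
lemma: mutde; TOR=lu; POLE=ol; MOD=ra


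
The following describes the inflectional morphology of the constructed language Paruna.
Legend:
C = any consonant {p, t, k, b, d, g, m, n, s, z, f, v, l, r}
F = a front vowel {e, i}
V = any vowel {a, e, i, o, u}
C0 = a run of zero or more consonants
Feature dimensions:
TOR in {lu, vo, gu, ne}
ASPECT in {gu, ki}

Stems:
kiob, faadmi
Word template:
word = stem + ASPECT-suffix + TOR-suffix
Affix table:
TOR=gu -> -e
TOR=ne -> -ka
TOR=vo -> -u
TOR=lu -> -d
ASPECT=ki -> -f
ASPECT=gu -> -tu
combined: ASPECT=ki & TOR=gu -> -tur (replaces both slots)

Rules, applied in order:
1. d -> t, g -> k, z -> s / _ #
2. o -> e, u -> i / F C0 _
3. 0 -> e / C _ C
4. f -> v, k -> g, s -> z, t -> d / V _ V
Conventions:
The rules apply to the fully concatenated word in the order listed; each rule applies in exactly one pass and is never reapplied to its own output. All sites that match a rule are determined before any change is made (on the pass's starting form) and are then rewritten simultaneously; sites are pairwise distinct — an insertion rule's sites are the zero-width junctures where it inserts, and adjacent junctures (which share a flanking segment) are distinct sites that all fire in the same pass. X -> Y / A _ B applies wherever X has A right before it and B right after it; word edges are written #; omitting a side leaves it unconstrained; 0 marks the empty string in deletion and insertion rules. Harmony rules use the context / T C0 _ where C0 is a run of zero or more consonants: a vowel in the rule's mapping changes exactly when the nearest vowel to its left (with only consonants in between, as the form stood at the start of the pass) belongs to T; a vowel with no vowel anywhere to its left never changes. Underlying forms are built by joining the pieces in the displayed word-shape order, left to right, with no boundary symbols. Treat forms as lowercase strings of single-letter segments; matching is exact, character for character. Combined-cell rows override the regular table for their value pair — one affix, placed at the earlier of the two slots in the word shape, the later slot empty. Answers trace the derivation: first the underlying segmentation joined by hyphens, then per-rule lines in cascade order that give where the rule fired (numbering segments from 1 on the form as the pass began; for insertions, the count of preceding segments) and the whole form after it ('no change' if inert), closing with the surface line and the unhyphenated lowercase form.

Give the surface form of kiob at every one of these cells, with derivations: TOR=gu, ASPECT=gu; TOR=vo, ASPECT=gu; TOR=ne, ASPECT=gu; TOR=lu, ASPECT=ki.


cell TOR=gu, ASPECT=gu:
underlying: kiob-tu-e
1. d -> t, g -> k, z -> s / _ #: no change
2. o -> e, u -> i / F C0 _: fires at position(s) 3: kiebtue
3. 0 -> e / C _ C: inserts after position(s) 4: kiebetue
4. f -> v, k -> g, s -> z, t -> d / V _ V: fires at position(s) 6: kiebedue
surface: kiebedue

cell TOR=vo, ASPECT=gu:
underlying: kiob-tu-u
1. d -> t, g -> k, z -> s / _ #: no change
2. o -> e, u -> i / F C0 _: fires at position(s) 3: kiebtuu
3. 0 -> e / C _ C: inserts after position(s) 4: kiebetuu
4. f -> v, k -> g, s -> z, t -> d / V _ V: fires at position(s) 6: kiebeduu
surface: kiebeduu

cell TOR=ne, ASPECT=gu:
underlying: kiob-tu-ka
1. d -> t, g -> k, z -> s / _ #: no change
2. o -> e, u -> i / F C0 _: fires at position(s) 3: kiebtuka
3. 0 -> e / C _ C: inserts after position(s) 4: kiebetuka
4. f -> v, k -> g, s -> z, t -> d / V _ V: fires at position(s) 6, 8: kiebeduga
surface: kiebeduga

cell TOR=lu, ASPECT=ki:
underlying: kiob-f-d
1. d -> t, g -> k, z -> s / _ #: fires at position(s) 6: kiobft
2. o -> e, u -> i / F C0 _: fires at position(s) 3: kiebft
3. 0 -> e / C _ C: inserts after position(s) 4, 5: kiebefet
4. f -> v, k -> g, s -> z, t -> d / V _ V: fires at position(s) 6: kiebevet
surface: kiebevet


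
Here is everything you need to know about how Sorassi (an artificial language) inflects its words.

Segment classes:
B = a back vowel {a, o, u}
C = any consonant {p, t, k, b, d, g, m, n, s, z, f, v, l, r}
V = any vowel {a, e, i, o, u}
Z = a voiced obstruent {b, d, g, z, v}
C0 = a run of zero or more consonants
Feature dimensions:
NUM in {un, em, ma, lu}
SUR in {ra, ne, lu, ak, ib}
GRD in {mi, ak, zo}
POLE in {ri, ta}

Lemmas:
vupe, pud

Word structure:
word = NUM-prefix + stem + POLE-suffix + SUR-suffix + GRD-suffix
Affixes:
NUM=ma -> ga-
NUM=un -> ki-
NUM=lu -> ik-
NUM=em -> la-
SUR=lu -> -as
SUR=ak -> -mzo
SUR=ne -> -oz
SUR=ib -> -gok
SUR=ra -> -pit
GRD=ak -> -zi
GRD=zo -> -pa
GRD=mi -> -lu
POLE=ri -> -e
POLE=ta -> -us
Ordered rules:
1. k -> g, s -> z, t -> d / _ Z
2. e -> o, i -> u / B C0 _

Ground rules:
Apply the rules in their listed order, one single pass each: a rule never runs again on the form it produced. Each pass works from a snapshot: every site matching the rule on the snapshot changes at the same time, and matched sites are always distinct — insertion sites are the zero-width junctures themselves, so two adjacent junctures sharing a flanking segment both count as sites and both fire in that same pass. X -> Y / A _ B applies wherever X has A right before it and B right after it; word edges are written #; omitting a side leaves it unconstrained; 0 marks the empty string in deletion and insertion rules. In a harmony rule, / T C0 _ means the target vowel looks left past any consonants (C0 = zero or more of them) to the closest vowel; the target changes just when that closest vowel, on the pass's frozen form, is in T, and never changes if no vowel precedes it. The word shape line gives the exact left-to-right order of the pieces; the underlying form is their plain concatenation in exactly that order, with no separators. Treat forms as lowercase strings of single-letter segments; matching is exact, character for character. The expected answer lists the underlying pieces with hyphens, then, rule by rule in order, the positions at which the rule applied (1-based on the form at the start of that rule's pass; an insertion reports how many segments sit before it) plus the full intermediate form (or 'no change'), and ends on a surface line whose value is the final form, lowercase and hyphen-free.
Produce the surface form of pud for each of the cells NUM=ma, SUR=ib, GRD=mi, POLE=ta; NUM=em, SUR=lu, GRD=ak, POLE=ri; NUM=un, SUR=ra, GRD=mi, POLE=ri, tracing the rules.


cell NUM=ma, SUR=ib, GRD=mi, POLE=ta:
underlying: ga-pud-us-gok-lu
1. k -> g, s -> z, t -> d / _ Z: fires at position(s) 7: gapuduzgoklu
2. e -> o, i -> u / B C0 _: no change
surface: gapuduzgoklu

cell NUM=em, SUR=lu, GRD=ak, POLE=ri:
underlying: la-pud-e-as-zi
1. k -> g, s -> z, t -> d / _ Z: fires at position(s) 8: lapudeazzi
2. e -> o, i -> u / B C0 _: fires at position(s) 6, 10: lapudoazzu
surface: lapudoazzu

cell NUM=un, SUR=ra, GRD=mi, POLE=ri:
underlying: ki-pud-e-pit-lu
1. k -> g, s -> z, t -> d / _ Z: no change
2. e -> o, i -> u / B C0 _: fires at position(s) 6: kipudopitlu
surface: kipudopitlu


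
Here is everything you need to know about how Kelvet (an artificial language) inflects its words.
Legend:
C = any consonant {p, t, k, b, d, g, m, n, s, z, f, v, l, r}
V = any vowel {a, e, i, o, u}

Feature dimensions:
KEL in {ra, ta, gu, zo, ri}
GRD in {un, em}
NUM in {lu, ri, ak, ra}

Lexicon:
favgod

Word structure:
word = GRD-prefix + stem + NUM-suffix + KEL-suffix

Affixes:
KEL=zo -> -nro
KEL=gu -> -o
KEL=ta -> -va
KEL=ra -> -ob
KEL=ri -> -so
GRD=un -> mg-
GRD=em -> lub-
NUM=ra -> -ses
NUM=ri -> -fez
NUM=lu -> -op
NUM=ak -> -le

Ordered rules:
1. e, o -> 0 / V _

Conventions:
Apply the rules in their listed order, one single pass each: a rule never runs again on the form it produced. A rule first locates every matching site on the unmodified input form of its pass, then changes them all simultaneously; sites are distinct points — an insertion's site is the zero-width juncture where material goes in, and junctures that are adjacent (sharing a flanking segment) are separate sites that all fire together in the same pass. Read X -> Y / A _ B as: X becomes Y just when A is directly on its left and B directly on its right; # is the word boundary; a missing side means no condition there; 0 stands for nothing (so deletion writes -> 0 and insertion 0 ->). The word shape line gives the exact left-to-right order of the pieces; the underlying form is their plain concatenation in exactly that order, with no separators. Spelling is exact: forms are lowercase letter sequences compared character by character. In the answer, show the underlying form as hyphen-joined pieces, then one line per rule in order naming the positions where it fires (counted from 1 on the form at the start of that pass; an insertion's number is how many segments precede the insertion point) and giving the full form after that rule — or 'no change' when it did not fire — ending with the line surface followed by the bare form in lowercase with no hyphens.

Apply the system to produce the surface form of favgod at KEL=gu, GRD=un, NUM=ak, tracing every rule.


underlying: mg-favgod-le-o
1. e, o -> 0 / V _: fires at position(s) 11: mgfavgodle
surface: mgfavgodle


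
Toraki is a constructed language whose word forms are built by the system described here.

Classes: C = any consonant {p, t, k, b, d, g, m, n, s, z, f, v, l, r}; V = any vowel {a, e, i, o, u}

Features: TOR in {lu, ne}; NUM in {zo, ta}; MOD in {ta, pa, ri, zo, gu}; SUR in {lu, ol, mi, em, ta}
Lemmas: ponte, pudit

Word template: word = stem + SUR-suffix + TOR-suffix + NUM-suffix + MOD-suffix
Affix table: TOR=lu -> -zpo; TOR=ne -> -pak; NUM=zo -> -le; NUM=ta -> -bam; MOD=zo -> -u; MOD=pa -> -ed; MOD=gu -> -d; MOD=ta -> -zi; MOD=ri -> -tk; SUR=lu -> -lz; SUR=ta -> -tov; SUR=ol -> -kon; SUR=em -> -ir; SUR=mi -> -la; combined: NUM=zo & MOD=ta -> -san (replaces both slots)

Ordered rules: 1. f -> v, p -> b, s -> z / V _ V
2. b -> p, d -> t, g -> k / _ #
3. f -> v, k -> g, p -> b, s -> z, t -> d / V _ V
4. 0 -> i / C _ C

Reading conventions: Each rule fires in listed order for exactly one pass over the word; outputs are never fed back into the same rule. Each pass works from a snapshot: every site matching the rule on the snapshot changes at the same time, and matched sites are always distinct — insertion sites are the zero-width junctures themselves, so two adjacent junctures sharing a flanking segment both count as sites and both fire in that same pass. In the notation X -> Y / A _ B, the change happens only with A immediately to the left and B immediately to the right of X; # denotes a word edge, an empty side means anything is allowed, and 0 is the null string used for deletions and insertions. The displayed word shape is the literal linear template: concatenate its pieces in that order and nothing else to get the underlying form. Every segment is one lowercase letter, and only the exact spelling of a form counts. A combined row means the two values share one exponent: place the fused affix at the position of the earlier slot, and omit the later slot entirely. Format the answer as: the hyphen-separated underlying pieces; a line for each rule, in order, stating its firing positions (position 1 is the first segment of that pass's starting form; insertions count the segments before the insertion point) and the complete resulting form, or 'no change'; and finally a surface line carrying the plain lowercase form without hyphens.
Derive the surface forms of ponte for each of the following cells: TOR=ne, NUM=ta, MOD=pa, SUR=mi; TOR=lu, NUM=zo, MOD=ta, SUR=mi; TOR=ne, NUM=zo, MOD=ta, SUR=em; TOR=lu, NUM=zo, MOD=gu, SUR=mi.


cell TOR=ne, NUM=ta, MOD=pa, SUR=mi:
underlying: ponte-la-pak-bam-ed
1. f -> v, p -> b, s -> z / V _ V: fires at position(s) 8: pontelabakbamed
2. b -> p, d -> t, g -> k / _ #: fires at position(s) 15: pontelabakbamet
3. f -> v, k -> g, p -> b, s -> z, t -> d / V _ V: no change
4. 0 -> i / C _ C: inserts after position(s) 3, 10: ponitelabakibamet
surface: ponitelabakibamet

cell TOR=lu, NUM=zo, MOD=ta, SUR=mi:
underlying: ponte-la-zpo-san
1. f -> v, p -> b, s -> z / V _ V: fires at position(s) 11: pontelazpozan
2. b -> p, d -> t, g -> k / _ #: no change
3. f -> v, k -> g, p -> b, s -> z, t -> d / V _ V: no change
4. 0 -> i / C _ C: inserts after position(s) 3, 8: ponitelazipozan
surface: ponitelazipozan

cell TOR=ne, NUM=zo, MOD=ta, SUR=em:
underlying: ponte-ir-pak-san
1. f -> v, p -> b, s -> z / V _ V: no change
2. b -> p, d -> t, g -> k / _ #: no change
3. f -> v, k -> g, p -> b, s -> z, t -> d / V _ V: no change
4. 0 -> i / C _ C: inserts after position(s) 3, 7, 10: poniteiripakisan
surface: poniteiripakisan

cell TOR=lu, NUM=zo, MOD=gu, SUR=mi:
underlying: ponte-la-zpo-le-d
1. f -> v, p -> b, s -> z / V _ V: no change
2. b -> p, d -> t, g -> k / _ #: fires at position(s) 13: pontelazpolet
3. f -> v, k -> g, p -> b, s -> z, t -> d / V _ V: no change
4. 0 -> i / C _ C: inserts after position(s) 3, 8: ponitelazipolet
surface: ponitelazipolet


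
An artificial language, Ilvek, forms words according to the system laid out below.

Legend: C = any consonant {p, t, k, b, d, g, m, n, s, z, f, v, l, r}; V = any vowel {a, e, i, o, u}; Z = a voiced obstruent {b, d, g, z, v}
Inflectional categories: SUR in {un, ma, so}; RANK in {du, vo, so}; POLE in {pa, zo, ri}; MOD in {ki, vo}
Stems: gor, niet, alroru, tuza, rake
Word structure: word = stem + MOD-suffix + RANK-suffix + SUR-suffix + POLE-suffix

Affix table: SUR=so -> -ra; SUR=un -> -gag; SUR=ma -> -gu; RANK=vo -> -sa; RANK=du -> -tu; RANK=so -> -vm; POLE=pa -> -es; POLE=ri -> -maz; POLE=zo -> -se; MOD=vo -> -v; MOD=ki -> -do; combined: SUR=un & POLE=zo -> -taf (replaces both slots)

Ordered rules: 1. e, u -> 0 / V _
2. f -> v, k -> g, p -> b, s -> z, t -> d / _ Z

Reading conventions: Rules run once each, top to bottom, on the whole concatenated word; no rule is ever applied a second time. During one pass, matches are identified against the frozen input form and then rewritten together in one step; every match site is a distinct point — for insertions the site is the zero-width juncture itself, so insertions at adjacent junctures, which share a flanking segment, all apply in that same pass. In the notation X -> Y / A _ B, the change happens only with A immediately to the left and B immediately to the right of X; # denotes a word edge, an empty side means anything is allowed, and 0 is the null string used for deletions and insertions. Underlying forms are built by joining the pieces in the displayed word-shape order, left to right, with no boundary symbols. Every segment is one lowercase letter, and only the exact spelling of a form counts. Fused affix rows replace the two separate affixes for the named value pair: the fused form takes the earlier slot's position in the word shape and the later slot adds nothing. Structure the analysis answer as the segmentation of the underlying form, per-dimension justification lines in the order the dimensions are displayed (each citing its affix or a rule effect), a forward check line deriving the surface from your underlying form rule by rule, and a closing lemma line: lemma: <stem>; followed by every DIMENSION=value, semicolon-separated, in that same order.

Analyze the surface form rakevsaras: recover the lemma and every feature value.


underlying: rake-v-sa-ra-es
SUR=so - signalled by the affix -ra
RANK=vo - signalled by the affix -sa
POLE=pa - signalled by the affix -es
MOD=vo - signalled by the affix -v
check: rakevsaraes -> rakevsaras -> rakevsaras
lemma: rake; SUR=so; RANK=vo; POLE=pa; MOD=vo


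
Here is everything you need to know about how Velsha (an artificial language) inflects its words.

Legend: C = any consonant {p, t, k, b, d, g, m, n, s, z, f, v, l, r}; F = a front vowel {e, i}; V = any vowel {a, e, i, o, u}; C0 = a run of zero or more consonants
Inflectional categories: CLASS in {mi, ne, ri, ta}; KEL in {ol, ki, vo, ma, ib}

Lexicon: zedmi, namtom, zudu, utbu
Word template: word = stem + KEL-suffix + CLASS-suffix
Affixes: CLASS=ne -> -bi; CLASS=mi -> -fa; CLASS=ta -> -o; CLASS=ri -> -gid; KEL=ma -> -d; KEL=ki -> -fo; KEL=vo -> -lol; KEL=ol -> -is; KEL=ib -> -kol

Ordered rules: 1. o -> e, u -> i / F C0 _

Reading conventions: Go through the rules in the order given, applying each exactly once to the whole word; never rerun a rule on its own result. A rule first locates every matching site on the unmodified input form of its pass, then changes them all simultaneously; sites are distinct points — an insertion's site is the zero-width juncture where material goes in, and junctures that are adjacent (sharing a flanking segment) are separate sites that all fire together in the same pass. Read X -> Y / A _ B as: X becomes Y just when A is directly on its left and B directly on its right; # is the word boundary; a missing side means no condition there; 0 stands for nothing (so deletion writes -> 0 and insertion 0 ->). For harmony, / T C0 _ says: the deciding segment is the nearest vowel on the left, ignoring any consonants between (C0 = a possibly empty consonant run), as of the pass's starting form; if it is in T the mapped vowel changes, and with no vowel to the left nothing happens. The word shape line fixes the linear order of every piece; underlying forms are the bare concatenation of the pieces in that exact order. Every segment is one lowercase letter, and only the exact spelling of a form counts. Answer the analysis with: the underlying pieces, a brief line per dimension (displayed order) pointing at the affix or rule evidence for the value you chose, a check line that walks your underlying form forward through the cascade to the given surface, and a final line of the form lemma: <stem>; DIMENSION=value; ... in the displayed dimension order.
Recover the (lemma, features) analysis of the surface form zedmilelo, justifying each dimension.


underlying: zedmi-lol-o
CLASS=ta - signalled by the affix -o
KEL=vo - signalled by the affix -lol
check: zedmilolo -> zedmilelo
lemma: zedmi; CLASS=ta; KEL=vo


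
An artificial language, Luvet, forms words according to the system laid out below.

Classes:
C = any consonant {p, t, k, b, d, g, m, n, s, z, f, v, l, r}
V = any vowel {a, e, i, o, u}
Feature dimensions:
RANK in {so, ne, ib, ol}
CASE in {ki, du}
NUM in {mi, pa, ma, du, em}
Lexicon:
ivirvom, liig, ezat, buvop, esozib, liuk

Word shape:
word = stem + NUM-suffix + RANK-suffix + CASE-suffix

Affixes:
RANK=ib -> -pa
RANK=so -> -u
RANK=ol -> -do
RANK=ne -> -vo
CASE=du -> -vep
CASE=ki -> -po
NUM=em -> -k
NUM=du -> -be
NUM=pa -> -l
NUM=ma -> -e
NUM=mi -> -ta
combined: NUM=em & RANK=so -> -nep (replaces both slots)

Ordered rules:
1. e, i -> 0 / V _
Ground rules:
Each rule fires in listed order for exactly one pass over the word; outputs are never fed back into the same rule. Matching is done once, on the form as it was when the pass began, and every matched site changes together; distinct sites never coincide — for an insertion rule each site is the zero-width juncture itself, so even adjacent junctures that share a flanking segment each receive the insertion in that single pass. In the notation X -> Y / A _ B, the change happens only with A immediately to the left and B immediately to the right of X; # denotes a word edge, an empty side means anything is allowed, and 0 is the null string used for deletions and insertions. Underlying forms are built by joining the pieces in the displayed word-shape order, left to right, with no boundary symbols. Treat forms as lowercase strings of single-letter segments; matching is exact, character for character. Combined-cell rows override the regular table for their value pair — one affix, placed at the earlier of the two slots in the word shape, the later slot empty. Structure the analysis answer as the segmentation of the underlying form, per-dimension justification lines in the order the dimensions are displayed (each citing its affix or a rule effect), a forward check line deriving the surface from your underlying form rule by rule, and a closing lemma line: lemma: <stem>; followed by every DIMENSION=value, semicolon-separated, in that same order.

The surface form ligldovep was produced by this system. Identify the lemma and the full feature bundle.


underlying: liig-l-do-vep
RANK=ol - signalled by the affix -do
CASE=du - signalled by the affix -vep
NUM=pa - signalled by the affix -l
check: liigldovep -> ligldovep
lemma: liig; RANK=ol; CASE=du; NUM=pa


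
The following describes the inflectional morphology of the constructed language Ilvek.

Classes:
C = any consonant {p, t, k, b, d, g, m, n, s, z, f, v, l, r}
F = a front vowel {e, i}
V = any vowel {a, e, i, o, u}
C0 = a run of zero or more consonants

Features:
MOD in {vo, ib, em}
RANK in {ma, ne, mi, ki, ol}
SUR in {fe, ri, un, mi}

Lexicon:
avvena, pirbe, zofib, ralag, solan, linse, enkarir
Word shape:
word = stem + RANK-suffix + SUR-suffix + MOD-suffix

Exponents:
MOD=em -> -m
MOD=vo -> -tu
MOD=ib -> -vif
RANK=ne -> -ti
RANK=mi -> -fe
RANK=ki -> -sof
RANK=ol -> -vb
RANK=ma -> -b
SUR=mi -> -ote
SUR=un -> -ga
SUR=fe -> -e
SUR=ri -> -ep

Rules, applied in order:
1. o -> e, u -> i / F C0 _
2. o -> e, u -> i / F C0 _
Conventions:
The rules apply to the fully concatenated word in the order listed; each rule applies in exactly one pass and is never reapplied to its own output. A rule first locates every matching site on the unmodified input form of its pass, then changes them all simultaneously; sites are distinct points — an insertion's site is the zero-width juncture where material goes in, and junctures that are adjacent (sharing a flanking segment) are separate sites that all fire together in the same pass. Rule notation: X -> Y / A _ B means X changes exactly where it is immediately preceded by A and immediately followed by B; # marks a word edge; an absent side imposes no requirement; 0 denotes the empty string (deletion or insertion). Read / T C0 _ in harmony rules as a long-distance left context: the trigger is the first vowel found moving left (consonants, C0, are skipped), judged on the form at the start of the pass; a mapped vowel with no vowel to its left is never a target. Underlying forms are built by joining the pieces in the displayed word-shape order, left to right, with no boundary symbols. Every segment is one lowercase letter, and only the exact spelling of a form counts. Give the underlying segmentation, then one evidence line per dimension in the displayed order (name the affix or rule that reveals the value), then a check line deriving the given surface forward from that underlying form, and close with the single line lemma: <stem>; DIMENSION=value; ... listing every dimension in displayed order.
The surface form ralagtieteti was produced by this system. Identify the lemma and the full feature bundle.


underlying: ralag-ti-ote-tu
MOD=vo - signalled by the affix -tu
RANK=ne - signalled by the affix -ti
SUR=mi - signalled by the affix -ote
check: ralagtiotetu -> ralagtieteti -> ralagtieteti
lemma: ralag; MOD=vo; RANK=ne; SUR=mi
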